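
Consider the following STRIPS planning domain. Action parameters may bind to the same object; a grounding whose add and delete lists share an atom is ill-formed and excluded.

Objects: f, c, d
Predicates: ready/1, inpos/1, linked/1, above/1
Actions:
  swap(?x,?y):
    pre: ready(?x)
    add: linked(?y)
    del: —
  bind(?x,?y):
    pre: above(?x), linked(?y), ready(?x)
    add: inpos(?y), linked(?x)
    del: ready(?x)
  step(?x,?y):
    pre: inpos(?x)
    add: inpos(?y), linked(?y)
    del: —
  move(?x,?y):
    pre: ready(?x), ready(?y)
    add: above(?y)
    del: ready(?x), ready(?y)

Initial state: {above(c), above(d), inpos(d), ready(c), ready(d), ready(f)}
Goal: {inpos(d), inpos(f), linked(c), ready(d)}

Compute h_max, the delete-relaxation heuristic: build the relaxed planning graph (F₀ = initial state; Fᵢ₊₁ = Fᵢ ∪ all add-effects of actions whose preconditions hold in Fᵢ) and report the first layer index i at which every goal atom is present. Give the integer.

1

F0 = init (6 atoms)
F1 = F0 ∪ {above(f), inpos(c), inpos(f), linked(c), linked(d), linked(f)}  (12 atoms)
goal ⊆ F1  ⇒  h_max = 1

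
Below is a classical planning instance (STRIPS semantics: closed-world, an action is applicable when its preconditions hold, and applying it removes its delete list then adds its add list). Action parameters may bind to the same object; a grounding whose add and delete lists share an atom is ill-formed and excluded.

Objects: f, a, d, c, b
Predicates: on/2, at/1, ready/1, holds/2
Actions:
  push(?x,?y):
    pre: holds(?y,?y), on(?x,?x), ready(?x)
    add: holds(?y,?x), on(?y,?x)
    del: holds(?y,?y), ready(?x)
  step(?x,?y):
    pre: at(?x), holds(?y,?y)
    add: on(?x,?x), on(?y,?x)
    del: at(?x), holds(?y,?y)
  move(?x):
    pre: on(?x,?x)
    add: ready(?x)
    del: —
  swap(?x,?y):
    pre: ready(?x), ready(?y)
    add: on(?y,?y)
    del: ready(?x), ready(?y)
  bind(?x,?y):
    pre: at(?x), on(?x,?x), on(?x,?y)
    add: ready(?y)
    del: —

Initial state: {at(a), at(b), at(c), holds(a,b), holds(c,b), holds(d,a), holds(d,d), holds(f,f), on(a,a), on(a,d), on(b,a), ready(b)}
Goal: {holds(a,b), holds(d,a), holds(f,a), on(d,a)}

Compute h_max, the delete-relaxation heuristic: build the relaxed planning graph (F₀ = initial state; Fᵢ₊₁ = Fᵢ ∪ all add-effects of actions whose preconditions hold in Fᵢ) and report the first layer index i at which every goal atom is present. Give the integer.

2

F0 = init (12 atoms)
F1 = F0 ∪ {on(b,b), on(c,c), on(d,a), on(d,b), on(d,c), on(f,a), on(f,b), on(f,c), ready(a), ready(d)}  (22 atoms)
F2 = F1 ∪ {holds(d,b), holds(f,a), holds(f,b), on(d,d), ready(c)}  (27 atoms)
goal ⊆ F2  ⇒  h_max = 2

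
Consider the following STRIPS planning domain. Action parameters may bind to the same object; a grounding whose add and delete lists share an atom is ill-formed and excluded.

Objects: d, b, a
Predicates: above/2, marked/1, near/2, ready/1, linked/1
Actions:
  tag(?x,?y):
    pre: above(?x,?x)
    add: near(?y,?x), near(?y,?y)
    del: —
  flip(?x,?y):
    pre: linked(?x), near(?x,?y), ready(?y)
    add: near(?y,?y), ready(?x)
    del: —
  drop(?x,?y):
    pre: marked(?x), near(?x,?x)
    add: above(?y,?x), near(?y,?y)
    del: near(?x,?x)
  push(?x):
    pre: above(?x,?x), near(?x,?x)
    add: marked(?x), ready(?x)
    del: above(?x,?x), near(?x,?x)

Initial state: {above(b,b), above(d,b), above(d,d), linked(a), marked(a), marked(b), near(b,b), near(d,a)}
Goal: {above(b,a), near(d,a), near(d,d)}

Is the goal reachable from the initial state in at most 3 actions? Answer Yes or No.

1. tag(d,d)  →  {above(b,b), above(d,b), above(d,d), linked(a), marked(a), marked(b), near(b,b), near(d,a), near(d,d)}
2. tag(d,a)  →  {above(b,b), above(d,b), above(d,d), linked(a), marked(a), marked(b), near(a,a), near(a,d), near(b,b), near(d,a), near(d,d)}
3. drop(a,b)  →  {above(b,a), above(b,b), above(d,b), above(d,d), linked(a), marked(a), marked(b), near(a,d), near(b,b), near(d,a), near(d,d)}
optimal plan length = 3; 3 ≤ 3

Yes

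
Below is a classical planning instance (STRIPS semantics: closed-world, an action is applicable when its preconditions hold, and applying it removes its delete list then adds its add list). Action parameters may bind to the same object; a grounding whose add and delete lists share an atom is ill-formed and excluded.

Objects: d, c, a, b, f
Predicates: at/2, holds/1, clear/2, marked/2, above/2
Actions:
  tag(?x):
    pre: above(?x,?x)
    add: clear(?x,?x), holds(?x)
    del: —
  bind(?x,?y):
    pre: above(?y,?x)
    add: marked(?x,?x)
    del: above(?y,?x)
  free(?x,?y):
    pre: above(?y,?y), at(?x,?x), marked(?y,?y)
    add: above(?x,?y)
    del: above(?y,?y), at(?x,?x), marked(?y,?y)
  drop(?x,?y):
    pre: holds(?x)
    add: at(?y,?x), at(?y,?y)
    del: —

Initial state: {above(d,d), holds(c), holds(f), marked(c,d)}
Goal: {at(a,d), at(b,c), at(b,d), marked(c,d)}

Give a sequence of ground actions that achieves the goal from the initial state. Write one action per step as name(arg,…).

1. tag(d)  →  {above(d,d), clear(d,d), holds(c), holds(d), holds(f), marked(c,d)}
2. drop(d,a)  →  {above(d,d), at(a,a), at(a,d), clear(d,d), holds(c), holds(d), holds(f), marked(c,d)}
3. drop(d,b)  →  {above(d,d), at(a,a), at(a,d), at(b,b), at(b,d), clear(d,d), holds(c), holds(d), holds(f), marked(c,d)}
4. drop(c,b)  →  {above(d,d), at(a,a), at(a,d), at(b,b), at(b,c), at(b,d), clear(d,d), holds(c), holds(d), holds(f), marked(c,d)}

tag(d); drop(d,a); drop(d,b); drop(c,b)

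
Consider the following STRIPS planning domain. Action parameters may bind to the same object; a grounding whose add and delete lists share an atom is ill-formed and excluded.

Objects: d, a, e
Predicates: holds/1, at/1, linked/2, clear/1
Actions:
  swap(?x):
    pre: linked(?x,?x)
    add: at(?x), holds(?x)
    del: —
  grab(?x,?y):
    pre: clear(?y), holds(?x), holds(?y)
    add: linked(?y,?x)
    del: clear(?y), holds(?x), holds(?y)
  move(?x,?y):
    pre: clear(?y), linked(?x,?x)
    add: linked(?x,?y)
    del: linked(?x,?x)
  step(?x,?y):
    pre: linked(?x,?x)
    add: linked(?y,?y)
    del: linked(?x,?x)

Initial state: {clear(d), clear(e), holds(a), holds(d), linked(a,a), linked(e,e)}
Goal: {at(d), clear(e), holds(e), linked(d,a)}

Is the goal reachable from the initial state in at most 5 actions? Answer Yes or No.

1. swap(e)  →  {at(e), clear(d), clear(e), holds(a), holds(d), holds(e), linked(a,a), linked(e,e)}
2. grab(a,d)  →  {at(e), clear(e), holds(e), linked(a,a), linked(d,a), linked(e,e)}
3. step(a,d)  →  {at(e), clear(e), holds(e), linked(d,a), linked(d,d), linked(e,e)}
4. swap(d)  →  {at(d), at(e), clear(e), holds(d), holds(e), linked(d,a), linked(d,d), linked(e,e)}
optimal plan length = 4; 4 ≤ 5

Yes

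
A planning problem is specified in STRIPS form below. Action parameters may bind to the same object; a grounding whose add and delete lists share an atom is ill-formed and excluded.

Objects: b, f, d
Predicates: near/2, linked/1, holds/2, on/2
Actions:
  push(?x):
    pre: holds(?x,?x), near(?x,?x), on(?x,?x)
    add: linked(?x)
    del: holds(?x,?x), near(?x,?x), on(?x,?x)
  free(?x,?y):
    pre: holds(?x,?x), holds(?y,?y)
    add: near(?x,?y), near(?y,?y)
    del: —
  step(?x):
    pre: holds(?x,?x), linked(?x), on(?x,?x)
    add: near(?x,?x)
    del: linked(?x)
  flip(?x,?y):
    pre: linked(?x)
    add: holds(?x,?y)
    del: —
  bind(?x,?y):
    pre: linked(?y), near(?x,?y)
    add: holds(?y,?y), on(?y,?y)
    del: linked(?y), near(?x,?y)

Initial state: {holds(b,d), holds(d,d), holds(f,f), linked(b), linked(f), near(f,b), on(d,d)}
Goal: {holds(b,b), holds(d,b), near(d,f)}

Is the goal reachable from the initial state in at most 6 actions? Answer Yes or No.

Yes

1. free(f,d)  →  {holds(b,d), holds(d,d), holds(f,f), linked(b), linked(f), near(d,d), near(f,b), near(f,d), on(d,d)}
2. free(d,f)  →  {holds(b,d), holds(d,d), holds(f,f), linked(b), linked(f), near(d,d), near(d,f), near(f,b), near(f,d), near(f,f), on(d,d)}
3. push(d)  →  {holds(b,d), holds(f,f), linked(b), linked(d), linked(f), near(d,f), near(f,b), near(f,d), near(f,f)}
4. flip(b,b)  →  {holds(b,b), holds(b,d), holds(f,f), linked(b), linked(d), linked(f), near(d,f), near(f,b), near(f,d), near(f,f)}
5. flip(d,b)  →  {holds(b,b), holds(b,d), holds(d,b), holds(f,f), linked(b), linked(d), linked(f), near(d,f), near(f,b), near(f,d), near(f,f)}
optimal plan length = 5; 5 ≤ 6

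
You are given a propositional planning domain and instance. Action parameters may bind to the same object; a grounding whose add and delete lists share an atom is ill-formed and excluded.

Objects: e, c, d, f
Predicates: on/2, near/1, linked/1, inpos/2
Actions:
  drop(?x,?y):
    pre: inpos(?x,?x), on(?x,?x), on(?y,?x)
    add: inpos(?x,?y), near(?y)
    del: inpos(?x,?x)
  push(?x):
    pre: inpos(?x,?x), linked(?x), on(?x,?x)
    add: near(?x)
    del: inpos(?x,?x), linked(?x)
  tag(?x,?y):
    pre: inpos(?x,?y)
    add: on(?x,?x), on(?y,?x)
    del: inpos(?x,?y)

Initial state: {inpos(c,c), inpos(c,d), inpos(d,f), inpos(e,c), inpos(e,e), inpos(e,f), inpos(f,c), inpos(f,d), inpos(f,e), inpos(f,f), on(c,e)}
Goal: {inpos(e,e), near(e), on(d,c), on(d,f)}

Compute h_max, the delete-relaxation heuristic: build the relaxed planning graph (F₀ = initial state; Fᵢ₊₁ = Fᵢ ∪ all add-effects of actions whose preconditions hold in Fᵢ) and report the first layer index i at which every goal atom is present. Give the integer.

2

F0 = init (11 atoms)
F1 = F0 ∪ {on(c,c), on(c,f), on(d,c), on(d,d), on(d,f), on(e,e), on(e,f), on(f,d), on(f,e), on(f,f)}  (21 atoms)
F2 = F1 ∪ {near(c), near(d), near(e), near(f)}  (25 atoms)
goal ⊆ F2  ⇒  h_max = 2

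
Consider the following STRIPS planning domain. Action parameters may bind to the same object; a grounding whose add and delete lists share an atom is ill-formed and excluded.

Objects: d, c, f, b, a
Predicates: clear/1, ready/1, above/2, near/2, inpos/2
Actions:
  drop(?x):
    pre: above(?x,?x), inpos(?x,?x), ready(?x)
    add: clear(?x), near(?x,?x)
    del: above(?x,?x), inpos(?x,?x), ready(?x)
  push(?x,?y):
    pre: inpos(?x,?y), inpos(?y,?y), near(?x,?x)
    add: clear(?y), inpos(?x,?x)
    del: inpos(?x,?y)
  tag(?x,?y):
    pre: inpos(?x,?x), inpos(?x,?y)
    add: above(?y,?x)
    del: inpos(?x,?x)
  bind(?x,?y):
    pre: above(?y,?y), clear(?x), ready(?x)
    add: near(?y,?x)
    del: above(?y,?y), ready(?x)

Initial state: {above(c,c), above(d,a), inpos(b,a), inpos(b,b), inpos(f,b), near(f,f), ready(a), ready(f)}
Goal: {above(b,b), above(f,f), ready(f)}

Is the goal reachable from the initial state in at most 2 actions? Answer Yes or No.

No

1. push(f,b)  →  {above(c,c), above(d,a), clear(b), inpos(b,a), inpos(b,b), inpos(f,f), near(f,f), ready(a), ready(f)}
2. tag(f,f)  →  {above(c,c), above(d,a), above(f,f), clear(b), inpos(b,a), inpos(b,b), near(f,f), ready(a), ready(f)}
3. tag(b,b)  →  {above(b,b), above(c,c), above(d,a), above(f,f), clear(b), inpos(b,a), near(f,f), ready(a), ready(f)}
optimal plan length = 3; 3 > 2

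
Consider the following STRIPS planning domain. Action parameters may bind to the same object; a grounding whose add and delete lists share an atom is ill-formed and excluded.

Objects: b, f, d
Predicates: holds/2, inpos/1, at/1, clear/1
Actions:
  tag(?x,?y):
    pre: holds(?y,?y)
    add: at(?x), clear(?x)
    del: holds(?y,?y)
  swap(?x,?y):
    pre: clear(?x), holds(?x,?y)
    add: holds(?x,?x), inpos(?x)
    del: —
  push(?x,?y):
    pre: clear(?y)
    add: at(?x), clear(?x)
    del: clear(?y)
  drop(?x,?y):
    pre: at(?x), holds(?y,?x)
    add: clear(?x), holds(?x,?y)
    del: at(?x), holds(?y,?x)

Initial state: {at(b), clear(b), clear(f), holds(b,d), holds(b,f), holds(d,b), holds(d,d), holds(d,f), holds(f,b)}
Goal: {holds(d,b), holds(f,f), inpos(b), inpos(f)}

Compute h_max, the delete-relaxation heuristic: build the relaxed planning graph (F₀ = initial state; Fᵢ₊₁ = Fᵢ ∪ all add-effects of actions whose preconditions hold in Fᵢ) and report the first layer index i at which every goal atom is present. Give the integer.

F0 = init (9 atoms)
F1 = F0 ∪ {at(d), at(f), clear(d), holds(b,b), holds(f,f), inpos(b), inpos(f)}  (16 atoms)
goal ⊆ F1  ⇒  h_max = 1

1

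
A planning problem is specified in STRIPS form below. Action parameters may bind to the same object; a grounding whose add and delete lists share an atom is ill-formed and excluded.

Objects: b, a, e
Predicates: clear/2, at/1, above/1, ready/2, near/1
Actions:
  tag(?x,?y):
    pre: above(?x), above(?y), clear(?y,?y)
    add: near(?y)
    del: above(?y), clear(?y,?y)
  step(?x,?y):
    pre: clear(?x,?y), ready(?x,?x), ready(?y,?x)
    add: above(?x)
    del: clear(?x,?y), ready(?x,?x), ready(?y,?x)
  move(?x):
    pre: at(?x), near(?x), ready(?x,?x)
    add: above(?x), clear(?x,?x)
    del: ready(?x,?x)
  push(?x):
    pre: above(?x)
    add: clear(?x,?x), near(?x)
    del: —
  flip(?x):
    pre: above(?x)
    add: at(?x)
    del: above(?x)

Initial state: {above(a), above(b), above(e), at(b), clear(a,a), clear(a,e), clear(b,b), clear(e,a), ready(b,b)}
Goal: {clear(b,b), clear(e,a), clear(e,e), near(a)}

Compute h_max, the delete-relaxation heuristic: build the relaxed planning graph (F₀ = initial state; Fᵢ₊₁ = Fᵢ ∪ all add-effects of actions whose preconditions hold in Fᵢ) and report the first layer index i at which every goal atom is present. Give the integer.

1

F0 = init (9 atoms)
F1 = F0 ∪ {at(a), at(e), clear(e,e), near(a), near(b), near(e)}  (15 atoms)
goal ⊆ F1  ⇒  h_max = 1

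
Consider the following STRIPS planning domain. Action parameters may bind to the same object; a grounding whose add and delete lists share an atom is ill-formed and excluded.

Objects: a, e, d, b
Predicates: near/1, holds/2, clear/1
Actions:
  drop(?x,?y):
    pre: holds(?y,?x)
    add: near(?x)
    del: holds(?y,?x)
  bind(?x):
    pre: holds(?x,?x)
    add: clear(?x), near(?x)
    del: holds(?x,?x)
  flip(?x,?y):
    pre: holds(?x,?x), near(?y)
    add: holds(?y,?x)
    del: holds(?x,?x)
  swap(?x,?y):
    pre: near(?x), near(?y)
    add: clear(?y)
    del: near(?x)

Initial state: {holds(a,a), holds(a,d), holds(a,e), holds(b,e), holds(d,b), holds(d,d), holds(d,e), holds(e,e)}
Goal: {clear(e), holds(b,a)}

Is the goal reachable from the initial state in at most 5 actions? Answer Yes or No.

Yes

1. drop(b,d)  →  {holds(a,a), holds(a,d), holds(a,e), holds(b,e), holds(d,d), holds(d,e), holds(e,e), near(b)}
2. bind(e)  →  {clear(e), holds(a,a), holds(a,d), holds(a,e), holds(b,e), holds(d,d), holds(d,e), near(b), near(e)}
3. flip(a,b)  →  {clear(e), holds(a,d), holds(a,e), holds(b,a), holds(b,e), holds(d,d), holds(d,e), near(b), near(e)}
optimal plan length = 3; 3 ≤ 5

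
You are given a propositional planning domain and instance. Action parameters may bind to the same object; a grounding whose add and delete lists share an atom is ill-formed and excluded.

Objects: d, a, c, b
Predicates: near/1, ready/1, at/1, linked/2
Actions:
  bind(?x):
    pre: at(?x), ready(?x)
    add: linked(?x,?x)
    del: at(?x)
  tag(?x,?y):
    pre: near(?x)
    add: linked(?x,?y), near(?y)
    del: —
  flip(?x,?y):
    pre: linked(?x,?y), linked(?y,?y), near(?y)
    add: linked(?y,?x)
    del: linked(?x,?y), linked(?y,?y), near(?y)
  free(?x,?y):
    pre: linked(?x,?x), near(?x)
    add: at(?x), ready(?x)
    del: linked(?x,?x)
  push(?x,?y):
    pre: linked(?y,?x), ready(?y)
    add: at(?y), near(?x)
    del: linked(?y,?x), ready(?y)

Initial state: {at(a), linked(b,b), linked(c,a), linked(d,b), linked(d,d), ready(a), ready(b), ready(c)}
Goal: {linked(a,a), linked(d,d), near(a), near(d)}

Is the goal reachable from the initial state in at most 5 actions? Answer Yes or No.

Yes

1. bind(a)  →  {linked(a,a), linked(b,b), linked(c,a), linked(d,b), linked(d,d), ready(a), ready(b), ready(c)}
2. push(a,c)  →  {at(c), linked(a,a), linked(b,b), linked(d,b), linked(d,d), near(a), ready(a), ready(b)}
3. tag(a,d)  →  {at(c), linked(a,a), linked(a,d), linked(b,b), linked(d,b), linked(d,d), near(a), near(d), ready(a), ready(b)}
optimal plan length = 3; 3 ≤ 5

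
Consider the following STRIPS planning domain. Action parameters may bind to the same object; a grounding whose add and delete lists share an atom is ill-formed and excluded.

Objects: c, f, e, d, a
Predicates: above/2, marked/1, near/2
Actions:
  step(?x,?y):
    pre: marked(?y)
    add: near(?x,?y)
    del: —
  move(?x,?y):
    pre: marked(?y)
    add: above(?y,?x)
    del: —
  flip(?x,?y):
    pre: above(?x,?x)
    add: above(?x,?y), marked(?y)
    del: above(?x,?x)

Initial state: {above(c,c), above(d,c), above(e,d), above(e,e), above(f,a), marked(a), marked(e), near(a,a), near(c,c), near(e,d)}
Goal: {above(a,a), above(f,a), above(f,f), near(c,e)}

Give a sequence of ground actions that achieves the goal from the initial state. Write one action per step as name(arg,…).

step(c,e); move(a,a); flip(c,f); move(f,f)

1. step(c,e)  →  {above(c,c), above(d,c), above(e,d), above(e,e), above(f,a), marked(a), marked(e), near(a,a), near(c,c), near(c,e), near(e,d)}
2. move(a,a)  →  {above(a,a), above(c,c), above(d,c), above(e,d), above(e,e), above(f,a), marked(a), marked(e), near(a,a), near(c,c), near(c,e), near(e,d)}
3. flip(c,f)  →  {above(a,a), above(c,f), above(d,c), above(e,d), above(e,e), above(f,a), marked(a), marked(e), marked(f), near(a,a), near(c,c), near(c,e), near(e,d)}
4. move(f,f)  →  {above(a,a), above(c,f), above(d,c), above(e,d), above(e,e), above(f,a), above(f,f), marked(a), marked(e), marked(f), near(a,a), near(c,c), near(c,e), near(e,d)}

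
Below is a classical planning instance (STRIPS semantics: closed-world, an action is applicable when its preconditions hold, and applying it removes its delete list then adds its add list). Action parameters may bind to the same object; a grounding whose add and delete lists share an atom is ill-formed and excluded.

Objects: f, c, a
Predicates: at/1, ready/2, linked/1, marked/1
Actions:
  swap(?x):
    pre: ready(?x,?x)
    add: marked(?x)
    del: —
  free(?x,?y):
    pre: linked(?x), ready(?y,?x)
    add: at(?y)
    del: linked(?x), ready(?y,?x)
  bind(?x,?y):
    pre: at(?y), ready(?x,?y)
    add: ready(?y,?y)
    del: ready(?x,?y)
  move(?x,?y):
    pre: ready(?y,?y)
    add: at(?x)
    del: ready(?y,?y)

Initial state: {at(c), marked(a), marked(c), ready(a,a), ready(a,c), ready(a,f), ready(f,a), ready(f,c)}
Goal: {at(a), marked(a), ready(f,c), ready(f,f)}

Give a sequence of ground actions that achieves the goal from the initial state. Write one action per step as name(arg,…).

1. bind(a,c)  →  {at(c), marked(a), marked(c), ready(a,a), ready(a,f), ready(c,c), ready(f,a), ready(f,c)}
2. move(f,c)  →  {at(c), at(f), marked(a), marked(c), ready(a,a), ready(a,f), ready(f,a), ready(f,c)}
3. bind(a,f)  →  {at(c), at(f), marked(a), marked(c), ready(a,a), ready(f,a), ready(f,c), ready(f,f)}
4. move(a,a)  →  {at(a), at(c), at(f), marked(a), marked(c), ready(f,a), ready(f,c), ready(f,f)}

bind(a,c); move(f,c); bind(a,f); move(a,a)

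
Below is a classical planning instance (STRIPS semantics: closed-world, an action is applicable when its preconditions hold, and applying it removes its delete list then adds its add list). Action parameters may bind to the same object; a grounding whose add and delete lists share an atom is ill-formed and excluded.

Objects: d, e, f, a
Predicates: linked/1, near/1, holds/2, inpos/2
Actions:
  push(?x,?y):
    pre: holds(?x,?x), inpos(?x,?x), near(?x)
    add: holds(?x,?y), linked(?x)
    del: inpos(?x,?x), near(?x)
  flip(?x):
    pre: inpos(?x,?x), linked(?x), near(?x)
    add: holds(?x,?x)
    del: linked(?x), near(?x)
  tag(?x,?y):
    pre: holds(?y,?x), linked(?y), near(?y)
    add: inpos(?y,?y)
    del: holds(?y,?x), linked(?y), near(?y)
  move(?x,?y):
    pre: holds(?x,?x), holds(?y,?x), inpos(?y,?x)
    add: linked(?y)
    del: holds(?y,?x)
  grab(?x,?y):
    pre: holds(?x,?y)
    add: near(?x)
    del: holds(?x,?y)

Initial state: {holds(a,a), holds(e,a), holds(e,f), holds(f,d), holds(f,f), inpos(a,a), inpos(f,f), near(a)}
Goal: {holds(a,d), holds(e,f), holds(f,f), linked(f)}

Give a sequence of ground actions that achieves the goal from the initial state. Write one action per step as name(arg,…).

1. push(a,d)  →  {holds(a,a), holds(a,d), holds(e,a), holds(e,f), holds(f,d), holds(f,f), inpos(f,f), linked(a)}
2. grab(f,d)  →  {holds(a,a), holds(a,d), holds(e,a), holds(e,f), holds(f,f), inpos(f,f), linked(a), near(f)}
3. push(f,d)  →  {holds(a,a), holds(a,d), holds(e,a), holds(e,f), holds(f,d), holds(f,f), linked(a), linked(f)}

push(a,d); grab(f,d); push(f,d)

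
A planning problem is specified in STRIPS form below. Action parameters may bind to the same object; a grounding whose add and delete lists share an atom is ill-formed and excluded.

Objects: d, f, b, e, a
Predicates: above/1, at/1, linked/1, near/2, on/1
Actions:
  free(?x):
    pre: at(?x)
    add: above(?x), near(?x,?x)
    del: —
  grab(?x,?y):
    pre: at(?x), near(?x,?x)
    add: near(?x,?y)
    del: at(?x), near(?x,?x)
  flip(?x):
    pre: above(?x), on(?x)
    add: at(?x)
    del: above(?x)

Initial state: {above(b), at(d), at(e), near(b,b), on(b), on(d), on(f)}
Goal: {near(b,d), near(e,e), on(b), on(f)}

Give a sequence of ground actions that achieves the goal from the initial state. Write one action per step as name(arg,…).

free(e); flip(b); grab(b,d)

1. free(e)  →  {above(b), above(e), at(d), at(e), near(b,b), near(e,e), on(b), on(d), on(f)}
2. flip(b)  →  {above(e), at(b), at(d), at(e), near(b,b), near(e,e), on(b), on(d), on(f)}
3. grab(b,d)  →  {above(e), at(d), at(e), near(b,d), near(e,e), on(b), on(d), on(f)}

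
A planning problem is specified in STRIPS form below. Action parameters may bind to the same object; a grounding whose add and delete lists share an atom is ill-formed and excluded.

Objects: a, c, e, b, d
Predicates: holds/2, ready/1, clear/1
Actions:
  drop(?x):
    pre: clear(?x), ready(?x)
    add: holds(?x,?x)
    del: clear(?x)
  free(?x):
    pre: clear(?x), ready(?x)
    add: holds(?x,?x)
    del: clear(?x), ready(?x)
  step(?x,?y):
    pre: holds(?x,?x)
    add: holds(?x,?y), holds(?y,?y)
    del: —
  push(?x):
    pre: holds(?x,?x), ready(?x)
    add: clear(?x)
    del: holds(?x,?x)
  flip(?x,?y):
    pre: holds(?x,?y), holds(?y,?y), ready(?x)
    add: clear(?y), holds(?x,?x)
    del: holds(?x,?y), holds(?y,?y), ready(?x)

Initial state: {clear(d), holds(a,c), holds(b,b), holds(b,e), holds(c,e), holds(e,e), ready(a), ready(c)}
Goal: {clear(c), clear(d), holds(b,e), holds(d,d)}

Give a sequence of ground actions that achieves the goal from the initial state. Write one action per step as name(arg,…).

step(e,c); step(c,d); push(c)

1. step(e,c)  →  {clear(d), holds(a,c), holds(b,b), holds(b,e), holds(c,c), holds(c,e), holds(e,c), holds(e,e), ready(a), ready(c)}
2. step(c,d)  →  {clear(d), holds(a,c), holds(b,b), holds(b,e), holds(c,c), holds(c,d), holds(c,e), holds(d,d), holds(e,c), holds(e,e), ready(a), ready(c)}
3. push(c)  →  {clear(c), clear(d), holds(a,c), holds(b,b), holds(b,e), holds(c,d), holds(c,e), holds(d,d), holds(e,c), holds(e,e), ready(a), ready(c)}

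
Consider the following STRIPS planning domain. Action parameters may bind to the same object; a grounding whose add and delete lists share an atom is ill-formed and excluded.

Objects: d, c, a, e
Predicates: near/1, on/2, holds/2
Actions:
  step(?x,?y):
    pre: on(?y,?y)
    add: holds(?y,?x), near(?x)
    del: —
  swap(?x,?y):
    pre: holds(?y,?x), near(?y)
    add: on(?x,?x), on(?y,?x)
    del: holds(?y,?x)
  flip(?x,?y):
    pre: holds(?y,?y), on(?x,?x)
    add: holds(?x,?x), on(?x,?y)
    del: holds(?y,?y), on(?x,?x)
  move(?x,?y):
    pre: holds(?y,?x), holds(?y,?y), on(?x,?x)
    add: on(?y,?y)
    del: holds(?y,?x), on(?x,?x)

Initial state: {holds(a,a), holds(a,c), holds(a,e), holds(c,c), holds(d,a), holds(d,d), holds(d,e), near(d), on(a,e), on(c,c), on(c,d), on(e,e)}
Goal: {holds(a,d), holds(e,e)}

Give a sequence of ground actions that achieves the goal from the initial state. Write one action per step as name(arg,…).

1. step(e,e)  →  {holds(a,a), holds(a,c), holds(a,e), holds(c,c), holds(d,a), holds(d,d), holds(d,e), holds(e,e), near(d), near(e), on(a,e), on(c,c), on(c,d), on(e,e)}
2. swap(a,d)  →  {holds(a,a), holds(a,c), holds(a,e), holds(c,c), holds(d,d), holds(d,e), holds(e,e), near(d), near(e), on(a,a), on(a,e), on(c,c), on(c,d), on(d,a), on(e,e)}
3. step(d,a)  →  {holds(a,a), holds(a,c), holds(a,d), holds(a,e), holds(c,c), holds(d,d), holds(d,e), holds(e,e), near(d), near(e), on(a,a), on(a,e), on(c,c), on(c,d), on(d,a), on(e,e)}

step(e,e); swap(a,d); step(d,a)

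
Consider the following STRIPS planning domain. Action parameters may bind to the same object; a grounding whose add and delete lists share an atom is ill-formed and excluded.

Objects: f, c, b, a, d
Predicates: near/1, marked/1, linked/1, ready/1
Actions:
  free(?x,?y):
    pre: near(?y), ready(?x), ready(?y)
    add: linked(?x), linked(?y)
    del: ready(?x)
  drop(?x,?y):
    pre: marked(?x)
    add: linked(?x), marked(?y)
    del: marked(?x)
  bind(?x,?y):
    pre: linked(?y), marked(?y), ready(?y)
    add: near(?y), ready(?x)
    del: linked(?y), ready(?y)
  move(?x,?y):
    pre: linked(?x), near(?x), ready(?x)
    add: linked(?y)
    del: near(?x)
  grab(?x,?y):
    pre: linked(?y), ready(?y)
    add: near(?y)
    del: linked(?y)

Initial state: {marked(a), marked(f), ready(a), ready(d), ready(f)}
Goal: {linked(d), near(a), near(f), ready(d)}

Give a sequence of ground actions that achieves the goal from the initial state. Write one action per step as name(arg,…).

drop(f,c); drop(a,f); grab(f,a); free(d,a); bind(d,f)

1. drop(f,c)  →  {linked(f), marked(a), marked(c), ready(a), ready(d), ready(f)}
2. drop(a,f)  →  {linked(a), linked(f), marked(c), marked(f), ready(a), ready(d), ready(f)}
3. grab(f,a)  →  {linked(f), marked(c), marked(f), near(a), ready(a), ready(d), ready(f)}
4. free(d,a)  →  {linked(a), linked(d), linked(f), marked(c), marked(f), near(a), ready(a), ready(f)}
5. bind(d,f)  →  {linked(a), linked(d), marked(c), marked(f), near(a), near(f), ready(a), ready(d)}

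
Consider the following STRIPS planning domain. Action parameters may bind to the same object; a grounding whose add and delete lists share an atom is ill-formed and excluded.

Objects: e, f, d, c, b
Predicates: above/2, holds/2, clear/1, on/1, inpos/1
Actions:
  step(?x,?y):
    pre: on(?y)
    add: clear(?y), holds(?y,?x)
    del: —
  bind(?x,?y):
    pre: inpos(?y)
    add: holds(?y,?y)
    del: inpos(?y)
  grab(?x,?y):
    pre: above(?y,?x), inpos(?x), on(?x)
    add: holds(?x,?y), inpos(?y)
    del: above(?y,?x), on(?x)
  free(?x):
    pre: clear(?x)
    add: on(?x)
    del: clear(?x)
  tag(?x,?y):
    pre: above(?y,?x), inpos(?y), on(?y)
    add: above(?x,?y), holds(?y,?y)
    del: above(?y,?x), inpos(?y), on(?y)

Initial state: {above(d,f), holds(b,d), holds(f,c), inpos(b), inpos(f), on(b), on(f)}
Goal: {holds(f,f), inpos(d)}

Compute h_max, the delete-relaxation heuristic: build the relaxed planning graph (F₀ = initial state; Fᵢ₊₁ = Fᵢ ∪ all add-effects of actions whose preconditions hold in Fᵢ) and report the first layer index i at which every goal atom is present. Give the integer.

1

F0 = init (7 atoms)
F1 = F0 ∪ {clear(b), clear(f), holds(b,b), holds(b,c), holds(b,e), holds(b,f), holds(f,b), holds(f,d), holds(f,e), holds(f,f), inpos(d)}  (18 atoms)
goal ⊆ F1  ⇒  h_max = 1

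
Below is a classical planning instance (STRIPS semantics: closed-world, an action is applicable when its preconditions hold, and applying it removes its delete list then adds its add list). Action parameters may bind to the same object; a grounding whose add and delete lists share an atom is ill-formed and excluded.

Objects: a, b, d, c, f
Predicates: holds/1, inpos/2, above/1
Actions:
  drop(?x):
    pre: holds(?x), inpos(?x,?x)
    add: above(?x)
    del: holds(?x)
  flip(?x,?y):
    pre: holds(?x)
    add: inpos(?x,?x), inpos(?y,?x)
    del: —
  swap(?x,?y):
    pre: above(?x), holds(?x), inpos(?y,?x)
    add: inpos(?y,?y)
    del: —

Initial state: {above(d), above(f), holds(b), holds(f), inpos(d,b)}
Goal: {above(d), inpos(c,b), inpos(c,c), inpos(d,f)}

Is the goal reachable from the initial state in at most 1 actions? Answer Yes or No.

No

1. flip(b,c)  →  {above(d), above(f), holds(b), holds(f), inpos(b,b), inpos(c,b), inpos(d,b)}
2. flip(f,d)  →  {above(d), above(f), holds(b), holds(f), inpos(b,b), inpos(c,b), inpos(d,b), inpos(d,f), inpos(f,f)}
3. flip(f,c)  →  {above(d), above(f), holds(b), holds(f), inpos(b,b), inpos(c,b), inpos(c,f), inpos(d,b), inpos(d,f), inpos(f,f)}
4. swap(f,c)  →  {above(d), above(f), holds(b), holds(f), inpos(b,b), inpos(c,b), inpos(c,c), inpos(c,f), inpos(d,b), inpos(d,f), inpos(f,f)}
optimal plan length = 4; 4 > 1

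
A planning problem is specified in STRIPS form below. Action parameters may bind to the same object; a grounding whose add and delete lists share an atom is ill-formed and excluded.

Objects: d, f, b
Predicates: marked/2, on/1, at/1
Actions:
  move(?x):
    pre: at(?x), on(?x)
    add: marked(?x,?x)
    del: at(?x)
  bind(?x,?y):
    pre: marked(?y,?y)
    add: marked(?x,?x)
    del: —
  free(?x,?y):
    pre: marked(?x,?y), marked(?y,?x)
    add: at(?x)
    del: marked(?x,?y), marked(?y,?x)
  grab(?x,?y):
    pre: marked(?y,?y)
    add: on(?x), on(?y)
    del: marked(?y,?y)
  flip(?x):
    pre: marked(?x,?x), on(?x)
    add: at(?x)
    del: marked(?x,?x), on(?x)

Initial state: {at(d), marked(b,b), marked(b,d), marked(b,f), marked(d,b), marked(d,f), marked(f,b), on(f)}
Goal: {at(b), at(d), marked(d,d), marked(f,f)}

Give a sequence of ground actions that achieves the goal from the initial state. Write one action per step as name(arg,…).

1. bind(d,b)  →  {at(d), marked(b,b), marked(b,d), marked(b,f), marked(d,b), marked(d,d), marked(d,f), marked(f,b), on(f)}
2. bind(f,d)  →  {at(d), marked(b,b), marked(b,d), marked(b,f), marked(d,b), marked(d,d), marked(d,f), marked(f,b), marked(f,f), on(f)}
3. free(b,d)  →  {at(b), at(d), marked(b,b), marked(b,f), marked(d,d), marked(d,f), marked(f,b), marked(f,f), on(f)}

bind(d,b); bind(f,d); free(b,d)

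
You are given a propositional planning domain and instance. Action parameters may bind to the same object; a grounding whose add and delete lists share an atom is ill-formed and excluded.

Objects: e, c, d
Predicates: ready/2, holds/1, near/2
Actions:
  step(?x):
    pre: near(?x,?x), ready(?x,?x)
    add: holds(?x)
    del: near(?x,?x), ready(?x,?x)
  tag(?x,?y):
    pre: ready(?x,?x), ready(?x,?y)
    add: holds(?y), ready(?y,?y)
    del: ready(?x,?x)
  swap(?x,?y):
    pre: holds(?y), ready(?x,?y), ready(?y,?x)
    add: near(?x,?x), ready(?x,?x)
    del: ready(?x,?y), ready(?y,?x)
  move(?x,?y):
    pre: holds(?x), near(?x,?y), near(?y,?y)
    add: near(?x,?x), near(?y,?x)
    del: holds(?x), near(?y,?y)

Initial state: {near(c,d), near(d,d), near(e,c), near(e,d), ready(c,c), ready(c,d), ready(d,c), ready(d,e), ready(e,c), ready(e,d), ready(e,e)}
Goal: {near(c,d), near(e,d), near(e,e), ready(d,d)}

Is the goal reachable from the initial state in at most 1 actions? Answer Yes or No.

No

1. tag(e,d)  →  {holds(d), near(c,d), near(d,d), near(e,c), near(e,d), ready(c,c), ready(c,d), ready(d,c), ready(d,d), ready(d,e), ready(e,c), ready(e,d)}
2. swap(e,d)  →  {holds(d), near(c,d), near(d,d), near(e,c), near(e,d), near(e,e), ready(c,c), ready(c,d), ready(d,c), ready(d,d), ready(e,c), ready(e,e)}
optimal plan length = 2; 2 > 1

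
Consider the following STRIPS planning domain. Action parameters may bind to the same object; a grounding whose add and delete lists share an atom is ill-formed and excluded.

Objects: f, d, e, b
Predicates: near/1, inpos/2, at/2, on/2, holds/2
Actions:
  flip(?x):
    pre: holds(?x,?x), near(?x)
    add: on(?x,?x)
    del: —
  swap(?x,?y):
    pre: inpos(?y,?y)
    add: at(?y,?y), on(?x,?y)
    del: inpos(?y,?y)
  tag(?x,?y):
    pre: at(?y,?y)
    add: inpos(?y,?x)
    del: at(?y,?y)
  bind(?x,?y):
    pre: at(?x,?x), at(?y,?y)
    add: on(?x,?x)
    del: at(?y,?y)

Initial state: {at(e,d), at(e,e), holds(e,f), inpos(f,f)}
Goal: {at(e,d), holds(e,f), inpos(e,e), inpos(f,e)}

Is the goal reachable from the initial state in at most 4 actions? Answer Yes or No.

Yes

1. swap(f,f)  →  {at(e,d), at(e,e), at(f,f), holds(e,f), on(f,f)}
2. tag(e,f)  →  {at(e,d), at(e,e), holds(e,f), inpos(f,e), on(f,f)}
3. tag(e,e)  →  {at(e,d), holds(e,f), inpos(e,e), inpos(f,e), on(f,f)}
optimal plan length = 3; 3 ≤ 4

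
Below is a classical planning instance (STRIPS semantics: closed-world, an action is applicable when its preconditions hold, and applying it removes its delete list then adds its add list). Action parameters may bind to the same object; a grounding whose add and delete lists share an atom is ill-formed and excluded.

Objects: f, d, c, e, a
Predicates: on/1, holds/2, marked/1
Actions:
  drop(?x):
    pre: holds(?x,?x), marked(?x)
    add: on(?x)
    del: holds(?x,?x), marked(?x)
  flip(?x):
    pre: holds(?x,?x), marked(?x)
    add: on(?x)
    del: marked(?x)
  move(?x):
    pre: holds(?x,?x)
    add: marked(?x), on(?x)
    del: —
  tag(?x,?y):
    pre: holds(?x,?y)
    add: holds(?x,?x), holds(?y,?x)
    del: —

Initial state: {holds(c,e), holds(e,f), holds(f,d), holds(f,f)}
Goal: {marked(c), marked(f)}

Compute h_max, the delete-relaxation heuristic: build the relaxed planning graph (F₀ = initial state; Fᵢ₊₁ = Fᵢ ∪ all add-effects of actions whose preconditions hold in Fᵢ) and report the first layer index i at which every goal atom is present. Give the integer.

F0 = init (4 atoms)
F1 = F0 ∪ {holds(c,c), holds(d,f), holds(e,c), holds(e,e), holds(f,e), marked(f), on(f)}  (11 atoms)
F2 = F1 ∪ {holds(d,d), marked(c), marked(e), on(c), on(e)}  (16 atoms)
goal ⊆ F2  ⇒  h_max = 2

2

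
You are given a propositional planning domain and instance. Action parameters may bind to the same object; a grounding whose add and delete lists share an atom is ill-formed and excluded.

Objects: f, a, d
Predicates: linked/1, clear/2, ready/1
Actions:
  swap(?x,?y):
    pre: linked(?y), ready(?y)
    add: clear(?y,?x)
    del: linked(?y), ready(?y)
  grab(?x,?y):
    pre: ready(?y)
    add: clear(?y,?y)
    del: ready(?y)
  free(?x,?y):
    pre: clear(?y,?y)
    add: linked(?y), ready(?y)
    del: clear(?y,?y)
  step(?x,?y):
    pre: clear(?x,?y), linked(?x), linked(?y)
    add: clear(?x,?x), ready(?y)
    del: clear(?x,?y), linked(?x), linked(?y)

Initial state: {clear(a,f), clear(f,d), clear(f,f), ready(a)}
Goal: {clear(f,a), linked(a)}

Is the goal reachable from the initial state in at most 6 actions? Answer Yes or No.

1. grab(f,a)  →  {clear(a,a), clear(a,f), clear(f,d), clear(f,f)}
2. free(f,f)  →  {clear(a,a), clear(a,f), clear(f,d), linked(f), ready(f)}
3. swap(a,f)  →  {clear(a,a), clear(a,f), clear(f,a), clear(f,d)}
4. free(f,a)  →  {clear(a,f), clear(f,a), clear(f,d), linked(a), ready(a)}
optimal plan length = 4; 4 ≤ 6

Yes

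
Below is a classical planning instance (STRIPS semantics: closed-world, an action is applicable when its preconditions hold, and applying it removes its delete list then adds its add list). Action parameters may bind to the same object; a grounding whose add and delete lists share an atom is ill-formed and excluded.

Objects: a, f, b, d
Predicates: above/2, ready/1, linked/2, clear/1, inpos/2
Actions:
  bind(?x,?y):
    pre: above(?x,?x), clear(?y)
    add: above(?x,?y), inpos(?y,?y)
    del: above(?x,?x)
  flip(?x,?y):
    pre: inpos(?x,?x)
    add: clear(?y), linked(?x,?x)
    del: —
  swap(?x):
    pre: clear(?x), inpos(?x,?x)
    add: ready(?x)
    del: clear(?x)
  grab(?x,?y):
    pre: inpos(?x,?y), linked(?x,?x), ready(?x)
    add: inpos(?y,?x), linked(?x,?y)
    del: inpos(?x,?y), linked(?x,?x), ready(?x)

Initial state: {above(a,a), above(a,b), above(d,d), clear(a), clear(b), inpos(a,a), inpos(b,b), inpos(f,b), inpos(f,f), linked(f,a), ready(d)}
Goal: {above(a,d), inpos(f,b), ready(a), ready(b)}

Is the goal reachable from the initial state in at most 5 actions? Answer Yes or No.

Yes

1. flip(a,d)  →  {above(a,a), above(a,b), above(d,d), clear(a), clear(b), clear(d), inpos(a,a), inpos(b,b), inpos(f,b), inpos(f,f), linked(a,a), linked(f,a), ready(d)}
2. bind(a,d)  →  {above(a,b), above(a,d), above(d,d), clear(a), clear(b), clear(d), inpos(a,a), inpos(b,b), inpos(d,d), inpos(f,b), inpos(f,f), linked(a,a), linked(f,a), ready(d)}
3. swap(a)  →  {above(a,b), above(a,d), above(d,d), clear(b), clear(d), inpos(a,a), inpos(b,b), inpos(d,d), inpos(f,b), inpos(f,f), linked(a,a), linked(f,a), ready(a), ready(d)}
4. swap(b)  →  {above(a,b), above(a,d), above(d,d), clear(d), inpos(a,a), inpos(b,b), inpos(d,d), inpos(f,b), inpos(f,f), linked(a,a), linked(f,a), ready(a), ready(b), ready(d)}
optimal plan length = 4; 4 ≤ 5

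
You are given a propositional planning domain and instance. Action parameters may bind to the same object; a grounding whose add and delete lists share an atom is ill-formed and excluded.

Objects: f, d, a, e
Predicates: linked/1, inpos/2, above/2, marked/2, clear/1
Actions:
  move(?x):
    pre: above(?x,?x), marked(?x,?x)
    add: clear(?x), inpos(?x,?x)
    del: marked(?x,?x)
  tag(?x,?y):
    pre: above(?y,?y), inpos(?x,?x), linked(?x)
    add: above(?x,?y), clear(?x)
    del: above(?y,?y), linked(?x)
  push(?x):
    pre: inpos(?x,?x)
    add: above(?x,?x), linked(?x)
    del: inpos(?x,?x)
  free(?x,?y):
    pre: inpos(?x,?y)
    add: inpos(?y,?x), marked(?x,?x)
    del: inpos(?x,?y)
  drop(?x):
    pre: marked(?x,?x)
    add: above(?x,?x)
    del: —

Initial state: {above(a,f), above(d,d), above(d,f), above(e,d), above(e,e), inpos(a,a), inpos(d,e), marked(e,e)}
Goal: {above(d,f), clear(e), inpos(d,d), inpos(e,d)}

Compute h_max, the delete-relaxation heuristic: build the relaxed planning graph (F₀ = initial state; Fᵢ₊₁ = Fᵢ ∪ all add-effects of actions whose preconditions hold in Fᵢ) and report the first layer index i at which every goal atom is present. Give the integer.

2

F0 = init (8 atoms)
F1 = F0 ∪ {above(a,a), clear(e), inpos(e,d), inpos(e,e), linked(a), marked(d,d)}  (14 atoms)
F2 = F1 ∪ {above(a,d), above(a,e), clear(a), clear(d), inpos(d,d), linked(e)}  (20 atoms)
goal ⊆ F2  ⇒  h_max = 2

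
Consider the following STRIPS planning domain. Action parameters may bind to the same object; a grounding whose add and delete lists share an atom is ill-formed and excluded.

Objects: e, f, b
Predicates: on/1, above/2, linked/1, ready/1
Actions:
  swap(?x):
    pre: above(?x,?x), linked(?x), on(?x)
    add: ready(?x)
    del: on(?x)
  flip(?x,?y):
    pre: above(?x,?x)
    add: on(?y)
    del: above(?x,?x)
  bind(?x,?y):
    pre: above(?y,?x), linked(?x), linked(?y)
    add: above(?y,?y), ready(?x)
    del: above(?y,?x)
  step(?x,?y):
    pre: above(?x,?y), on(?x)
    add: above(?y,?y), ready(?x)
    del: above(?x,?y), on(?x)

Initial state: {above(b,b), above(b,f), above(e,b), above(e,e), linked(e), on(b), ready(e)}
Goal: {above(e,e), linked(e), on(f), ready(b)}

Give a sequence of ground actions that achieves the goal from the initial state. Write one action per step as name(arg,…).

flip(b,f); step(b,f)

1. flip(b,f)  →  {above(b,f), above(e,b), above(e,e), linked(e), on(b), on(f), ready(e)}
2. step(b,f)  →  {above(e,b), above(e,e), above(f,f), linked(e), on(f), ready(b), ready(e)}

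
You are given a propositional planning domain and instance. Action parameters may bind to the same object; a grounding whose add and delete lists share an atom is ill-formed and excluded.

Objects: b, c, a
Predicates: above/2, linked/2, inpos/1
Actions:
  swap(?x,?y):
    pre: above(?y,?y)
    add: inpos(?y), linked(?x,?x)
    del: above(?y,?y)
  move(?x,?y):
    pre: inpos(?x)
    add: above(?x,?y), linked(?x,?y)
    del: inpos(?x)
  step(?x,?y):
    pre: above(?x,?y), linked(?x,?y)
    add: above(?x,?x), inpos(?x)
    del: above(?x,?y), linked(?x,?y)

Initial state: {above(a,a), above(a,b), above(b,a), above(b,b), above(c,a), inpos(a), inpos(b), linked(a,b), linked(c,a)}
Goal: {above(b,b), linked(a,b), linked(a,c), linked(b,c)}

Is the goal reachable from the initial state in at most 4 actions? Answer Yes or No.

Yes

1. move(b,c)  →  {above(a,a), above(a,b), above(b,a), above(b,b), above(b,c), above(c,a), inpos(a), linked(a,b), linked(b,c), linked(c,a)}
2. move(a,c)  →  {above(a,a), above(a,b), above(a,c), above(b,a), above(b,b), above(b,c), above(c,a), linked(a,b), linked(a,c), linked(b,c), linked(c,a)}
optimal plan length = 2; 2 ≤ 4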